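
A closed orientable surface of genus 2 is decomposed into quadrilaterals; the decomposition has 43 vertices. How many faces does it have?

45

χ = 2 − 2·2 = -2, and every face is a square so 4F = 2E.
V − E + F = -2 with E = 4F/2 gives 43 − (4/2 − 1)·F = -2, so F = 45 and E = 90.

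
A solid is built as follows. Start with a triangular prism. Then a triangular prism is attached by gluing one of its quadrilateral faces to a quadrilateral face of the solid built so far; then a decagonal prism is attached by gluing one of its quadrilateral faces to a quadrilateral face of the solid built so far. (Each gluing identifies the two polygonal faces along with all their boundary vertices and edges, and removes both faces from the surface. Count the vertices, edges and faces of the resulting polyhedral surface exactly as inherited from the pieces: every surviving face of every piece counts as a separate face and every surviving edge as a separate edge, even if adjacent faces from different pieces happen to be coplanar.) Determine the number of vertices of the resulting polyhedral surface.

A triangular prism: V=6, E=9, F=5.
Attach a triangular prism (V=6, E=9, F=5) along a 4-gon: merge 4 vertices and 4 edges, delete both glued faces → V=8, E=14, F=8.
Attach a decagonal prism (V=20, E=30, F=12) along a 4-gon: merge 4 vertices and 4 edges, delete both glued faces → V=24, E=40, F=18.
Check: V − E + F = 24 − 40 + 18 = 2.

24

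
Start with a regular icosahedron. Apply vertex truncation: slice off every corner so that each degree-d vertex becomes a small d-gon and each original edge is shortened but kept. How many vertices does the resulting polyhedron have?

The base solid has V = 12, E = 30, F = 20.
Truncation replaces each original edge-end by a new vertex, so V′ = 2E = 60.
Each original edge survives, and each old vertex of degree d contributes d new edges; summing degrees gives Σd = 2E, so E′ = E + 2E = 3E = 90.
Each original face survives and each original vertex becomes one new face: F′ = F + V = 32.

60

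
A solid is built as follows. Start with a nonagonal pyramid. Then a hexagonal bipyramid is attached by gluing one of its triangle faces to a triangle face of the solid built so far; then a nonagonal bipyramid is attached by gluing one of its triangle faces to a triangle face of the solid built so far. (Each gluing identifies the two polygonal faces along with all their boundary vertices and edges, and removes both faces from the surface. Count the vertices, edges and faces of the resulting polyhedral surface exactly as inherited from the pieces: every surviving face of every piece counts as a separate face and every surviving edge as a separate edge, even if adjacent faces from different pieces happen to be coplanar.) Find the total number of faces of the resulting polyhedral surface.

A nonagonal pyramid: V=10, E=18, F=10.
Attach a hexagonal bipyramid (V=8, E=18, F=12) along a 3-gon: merge 3 vertices and 3 edges, delete both glued faces → V=15, E=33, F=20.
Attach a nonagonal bipyramid (V=11, E=27, F=18) along a 3-gon: merge 3 vertices and 3 edges, delete both glued faces → V=23, E=57, F=36.
Check: V − E + F = 23 − 57 + 36 = 2.

36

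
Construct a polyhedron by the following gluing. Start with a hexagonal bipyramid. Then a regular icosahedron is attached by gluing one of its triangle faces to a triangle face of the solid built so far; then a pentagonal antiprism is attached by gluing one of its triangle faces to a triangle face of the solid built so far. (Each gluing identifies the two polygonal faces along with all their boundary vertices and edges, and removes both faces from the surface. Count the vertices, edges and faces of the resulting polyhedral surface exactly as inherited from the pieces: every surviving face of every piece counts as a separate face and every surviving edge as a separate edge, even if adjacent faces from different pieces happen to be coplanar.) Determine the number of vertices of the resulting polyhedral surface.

A hexagonal bipyramid: V=8, E=18, F=12.
Attach a regular icosahedron (V=12, E=30, F=20) along a 3-gon: merge 3 vertices and 3 edges, delete both glued faces → V=17, E=45, F=30.
Attach a pentagonal antiprism (V=10, E=20, F=12) along a 3-gon: merge 3 vertices and 3 edges, delete both glued faces → V=24, E=62, F=40.
Check: V − E + F = 24 − 62 + 40 = 2.

24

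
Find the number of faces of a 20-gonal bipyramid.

A bipyramid over an n-gon has 2n triangular faces and n + 2 vertices: V = 20 + 2 = 22, E = 3·20 = 60, F = 2·20 = 40.

40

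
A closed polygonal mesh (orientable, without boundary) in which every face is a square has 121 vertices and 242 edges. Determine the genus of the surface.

1

Every face is a square and each edge borders two faces, so 4F = 2·242, giving F = 121.
χ = V − E + F = 121 − 242 + 121 = 0.
For a closed orientable surface χ = 2 − 2g, so g = (2 − (0))/2 = 1.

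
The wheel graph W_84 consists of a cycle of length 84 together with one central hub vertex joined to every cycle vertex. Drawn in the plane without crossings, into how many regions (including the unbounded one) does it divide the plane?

W_84 has V = 84 + 1 = 85 vertices and E = 2·84 = 168 edges.
By Euler's formula F = 2 − V + E = 2 − 85 + 168 = 85.

85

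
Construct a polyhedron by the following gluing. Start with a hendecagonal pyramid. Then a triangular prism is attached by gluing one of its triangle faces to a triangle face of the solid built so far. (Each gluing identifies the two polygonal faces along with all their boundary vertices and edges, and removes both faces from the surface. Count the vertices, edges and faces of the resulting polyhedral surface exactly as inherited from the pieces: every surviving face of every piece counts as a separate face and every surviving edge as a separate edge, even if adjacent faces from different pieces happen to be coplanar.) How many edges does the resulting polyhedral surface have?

A hendecagonal pyramid: V=12, E=22, F=12.
Attach a triangular prism (V=6, E=9, F=5) along a 3-gon: merge 3 vertices and 3 edges, delete both glued faces → V=15, E=28, F=15.
Check: V − E + F = 15 − 28 + 15 = 2.

28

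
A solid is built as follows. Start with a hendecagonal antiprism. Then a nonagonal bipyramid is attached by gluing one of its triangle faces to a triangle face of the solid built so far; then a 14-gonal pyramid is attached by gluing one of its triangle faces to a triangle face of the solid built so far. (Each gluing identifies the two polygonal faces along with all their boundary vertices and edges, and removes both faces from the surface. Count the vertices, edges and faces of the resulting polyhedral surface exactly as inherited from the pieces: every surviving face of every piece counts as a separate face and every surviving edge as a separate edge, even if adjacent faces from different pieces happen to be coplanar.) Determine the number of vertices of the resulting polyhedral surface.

42

A hendecagonal antiprism: V=22, E=44, F=24.
Attach a nonagonal bipyramid (V=11, E=27, F=18) along a 3-gon: merge 3 vertices and 3 edges, delete both glued faces → V=30, E=68, F=40.
Attach a 14-gonal pyramid (V=15, E=28, F=15) along a 3-gon: merge 3 vertices and 3 edges, delete both glued faces → V=42, E=93, F=53.
Check: V − E + F = 42 − 93 + 53 = 2.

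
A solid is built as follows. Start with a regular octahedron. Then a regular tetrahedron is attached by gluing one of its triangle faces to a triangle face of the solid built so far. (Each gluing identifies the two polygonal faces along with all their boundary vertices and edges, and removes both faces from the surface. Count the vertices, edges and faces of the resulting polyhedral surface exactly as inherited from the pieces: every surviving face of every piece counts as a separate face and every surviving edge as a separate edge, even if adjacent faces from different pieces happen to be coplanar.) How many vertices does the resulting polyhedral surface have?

A regular octahedron: V=6, E=12, F=8.
Attach a regular tetrahedron (V=4, E=6, F=4) along a 3-gon: merge 3 vertices and 3 edges, delete both glued faces → V=7, E=15, F=10.
Check: V − E + F = 7 − 15 + 10 = 2.

7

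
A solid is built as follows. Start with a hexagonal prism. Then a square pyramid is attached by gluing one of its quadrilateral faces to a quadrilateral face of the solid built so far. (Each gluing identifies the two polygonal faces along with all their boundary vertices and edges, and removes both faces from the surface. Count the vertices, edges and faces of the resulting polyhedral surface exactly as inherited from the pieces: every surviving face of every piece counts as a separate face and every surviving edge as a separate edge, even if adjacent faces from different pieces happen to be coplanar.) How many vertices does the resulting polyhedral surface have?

A hexagonal prism: V=12, E=18, F=8.
Attach a square pyramid (V=5, E=8, F=5) along a 4-gon: merge 4 vertices and 4 edges, delete both glued faces → V=13, E=22, F=11.
Check: V − E + F = 13 − 22 + 11 = 2.

13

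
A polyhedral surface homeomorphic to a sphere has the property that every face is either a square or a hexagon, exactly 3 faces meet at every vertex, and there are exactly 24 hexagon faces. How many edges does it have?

Let x be the number of squares; then F = 24 + x.
Edge–face incidences: 2E = 6·24 + 4·x = 144 + 4x.
Every vertex has degree 3, so 3V = 2E.
Euler: V − E + F = 2 ⇒ (2E)/3 − E + (24 + x) = 2.
Multiply by 6: 2·(2E) − 3·(2E) + 6·(24 + x) = 12, i.e. 144 + 6x − (144 + 4x) = 12.
Collecting terms: 2x = 12, so x = 6.
Then 2E = 144 + 4·6 = 168, so E = 84, V = 2E/3 = 56, F = 24 + 6 = 30.

84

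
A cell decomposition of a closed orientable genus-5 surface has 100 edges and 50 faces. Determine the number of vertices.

For a closed orientable surface of genus 5, χ = 2 − 2·5 = -8.
V = -8 + E − F = -8 + 100 − 50 = 42.

42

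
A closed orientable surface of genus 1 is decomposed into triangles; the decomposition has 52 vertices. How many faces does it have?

χ = 2 − 2·1 = 0, and every face is a triangle so 3F = 2E.
V − E + F = 0 with E = 3F/2 gives 52 − (3/2 − 1)·F = 0, so F = 104 and E = 156.

104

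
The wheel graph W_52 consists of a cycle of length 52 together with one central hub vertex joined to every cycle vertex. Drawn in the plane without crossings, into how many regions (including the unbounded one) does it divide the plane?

53

W_52 has V = 52 + 1 = 53 vertices and E = 2·52 = 104 edges.
By Euler's formula F = 2 − V + E = 2 − 53 + 104 = 53.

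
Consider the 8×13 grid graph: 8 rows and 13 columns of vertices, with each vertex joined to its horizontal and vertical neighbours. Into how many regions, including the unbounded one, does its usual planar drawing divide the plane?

85

The grid has V = 8·13 = 104 vertices and E = 8·12 + 13·7 = 187 edges.
F = 2 − V + E = 2 − 104 + 187 = 85.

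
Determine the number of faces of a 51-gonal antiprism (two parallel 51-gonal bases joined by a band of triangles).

104

An antiprism on an n-gon has two n-gon caps and 2n triangles: V = 2·51 = 102, E = 4·51 = 204, F = 2·51 + 2 = 104.
Check: V − E + F = 102 − 204 + 104 = 2.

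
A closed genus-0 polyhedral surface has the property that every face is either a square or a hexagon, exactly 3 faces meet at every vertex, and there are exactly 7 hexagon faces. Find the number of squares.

Let x be the number of squares; then F = 7 + x.
Edge–face incidences: 2E = 6·7 + 4·x = 42 + 4x.
Every vertex has degree 3, so 3V = 2E.
Euler: V − E + F = 2 ⇒ (2E)/3 − E + (7 + x) = 2.
Multiply by 6: 2·(2E) − 3·(2E) + 6·(7 + x) = 12, i.e. 42 + 6x − (42 + 4x) = 12.
Collecting terms: 2x = 12, so x = 6.
Then 2E = 42 + 4·6 = 66, so E = 33, V = 2E/3 = 22, F = 7 + 6 = 13.

6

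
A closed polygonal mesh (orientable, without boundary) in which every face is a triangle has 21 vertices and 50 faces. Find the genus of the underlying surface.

Every face is a triangle, so 2E = 3·50 = 150, giving E = 75.
χ = V − E + F = 21 − 75 + 50 = -4.
For a closed orientable surface χ = 2 − 2g, so g = (2 − (-4))/2 = 3.

3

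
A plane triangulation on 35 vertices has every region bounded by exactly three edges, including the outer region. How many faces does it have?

In a plane triangulation 3F = 2E and V − E + F = 2, so F = 2V − 4 = 2·35 − 4 = 66.

66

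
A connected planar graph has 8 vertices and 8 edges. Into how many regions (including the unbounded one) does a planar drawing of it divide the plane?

Euler's formula for a connected plane graph: V − E + F = 2, so F = 2 − 8 + 8 = 2.

2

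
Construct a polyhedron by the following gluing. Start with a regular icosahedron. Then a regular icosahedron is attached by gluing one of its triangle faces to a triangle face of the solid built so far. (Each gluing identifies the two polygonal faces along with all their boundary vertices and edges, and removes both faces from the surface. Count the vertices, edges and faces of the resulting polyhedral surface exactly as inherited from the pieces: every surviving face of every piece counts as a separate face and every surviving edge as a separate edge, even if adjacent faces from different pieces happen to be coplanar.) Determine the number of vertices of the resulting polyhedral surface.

A regular icosahedron: V=12, E=30, F=20.
Attach a regular icosahedron (V=12, E=30, F=20) along a 3-gon: merge 3 vertices and 3 edges, delete both glued faces → V=21, E=57, F=38.
Check: V − E + F = 21 − 57 + 38 = 2.

21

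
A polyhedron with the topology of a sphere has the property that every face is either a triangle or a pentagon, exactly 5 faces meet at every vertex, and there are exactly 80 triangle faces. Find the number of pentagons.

12

Let x be the number of pentagons; then F = 80 + x.
Edge–face incidences: 2E = 3·80 + 5·x = 240 + 5x.
Every vertex has degree 5, so 5V = 2E.
Euler: V − E + F = 2 ⇒ (2E)/5 − E + (80 + x) = 2.
Multiply by 10: 2·(2E) − 5·(2E) + 10·(80 + x) = 20, i.e. 800 + 10x − 3·(240 + 5x) = 20.
Collecting terms: −5x + 80 = 20, so −5x = −60, so x = 12.
Then 2E = 240 + 5·12 = 300, so E = 150, V = 2E/5 = 60, F = 80 + 12 = 92.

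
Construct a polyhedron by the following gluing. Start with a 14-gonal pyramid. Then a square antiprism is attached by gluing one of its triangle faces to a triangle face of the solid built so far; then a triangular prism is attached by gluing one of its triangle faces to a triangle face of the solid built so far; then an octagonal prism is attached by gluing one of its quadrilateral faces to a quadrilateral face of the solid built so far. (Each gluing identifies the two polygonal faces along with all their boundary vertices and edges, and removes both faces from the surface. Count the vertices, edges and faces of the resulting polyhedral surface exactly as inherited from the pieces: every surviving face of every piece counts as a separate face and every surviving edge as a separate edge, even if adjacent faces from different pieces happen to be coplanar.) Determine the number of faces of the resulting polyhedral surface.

34

A 14-gonal pyramid: V=15, E=28, F=15.
Attach a square antiprism (V=8, E=16, F=10) along a 3-gon: merge 3 vertices and 3 edges, delete both glued faces → V=20, E=41, F=23.
Attach a triangular prism (V=6, E=9, F=5) along a 3-gon: merge 3 vertices and 3 edges, delete both glued faces → V=23, E=47, F=26.
Attach an octagonal prism (V=16, E=24, F=10) along a 4-gon: merge 4 vertices and 4 edges, delete both glued faces → V=35, E=67, F=34.
Check: V − E + F = 35 − 67 + 34 = 2.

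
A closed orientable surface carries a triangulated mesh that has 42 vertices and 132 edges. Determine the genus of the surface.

2

Every face is a triangle and each edge borders two faces, so 3F = 2·132, giving F = 88.
χ = V − E + F = 42 − 132 + 88 = -2.
For a closed orientable surface χ = 2 − 2g, so g = (2 − (-2))/2 = 2.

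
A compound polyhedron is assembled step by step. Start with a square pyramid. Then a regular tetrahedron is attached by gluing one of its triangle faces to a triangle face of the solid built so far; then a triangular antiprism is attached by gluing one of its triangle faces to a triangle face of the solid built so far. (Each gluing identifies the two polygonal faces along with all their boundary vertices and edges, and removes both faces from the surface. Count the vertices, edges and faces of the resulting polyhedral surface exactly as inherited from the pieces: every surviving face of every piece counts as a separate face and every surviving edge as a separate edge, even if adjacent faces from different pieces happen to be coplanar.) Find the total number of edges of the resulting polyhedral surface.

20

A square pyramid: V=5, E=8, F=5.
Attach a regular tetrahedron (V=4, E=6, F=4) along a 3-gon: merge 3 vertices and 3 edges, delete both glued faces → V=6, E=11, F=7.
Attach a triangular antiprism (V=6, E=12, F=8) along a 3-gon: merge 3 vertices and 3 edges, delete both glued faces → V=9, E=20, F=13.
Check: V − E + F = 9 − 20 + 13 = 2.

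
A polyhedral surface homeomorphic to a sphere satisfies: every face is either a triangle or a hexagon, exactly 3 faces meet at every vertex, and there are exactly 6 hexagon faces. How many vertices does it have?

16

Let x be the number of triangles; then F = 6 + x.
Edge–face incidences: 2E = 6·6 + 3·x = 36 + 3x.
Every vertex has degree 3, so 3V = 2E.
Euler: V − E + F = 2 ⇒ (2E)/3 − E + (6 + x) = 2.
Multiply by 6: 2·(2E) − 3·(2E) + 6·(6 + x) = 12, i.e. 36 + 6x − (36 + 3x) = 12.
Collecting terms: 3x = 12, so x = 4.
Then 2E = 36 + 3·4 = 48, so E = 24, V = 2E/3 = 16, F = 6 + 4 = 10.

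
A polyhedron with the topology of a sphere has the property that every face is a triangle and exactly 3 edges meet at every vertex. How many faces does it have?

Each face has 3 edges and each edge borders two faces, so 2E = 3F.
Each vertex has degree 3, so 3V = 2E and hence V = 3F/3.
Euler: V − E + F = 2 ⇒ (3F/3) − (3F/2) + F = 2.
Multiply by 6: (6 − 9 + 6)F = 12, i.e. 3F = 12.
So F = 4, E = 3·4/2 = 6, V = 3·4/3 = 4.

4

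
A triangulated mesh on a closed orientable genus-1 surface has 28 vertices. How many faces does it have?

χ = 2 − 2·1 = 0, and every face is a triangle so 3F = 2E.
V − E + F = 0 with E = 3F/2 gives 28 − (3/2 − 1)·F = 0, so F = 56 and E = 84.

56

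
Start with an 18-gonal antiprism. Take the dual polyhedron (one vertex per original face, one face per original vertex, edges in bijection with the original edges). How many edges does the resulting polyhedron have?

The base solid has V = 36, E = 72, F = 38.
The dual swaps V and F and preserves E: V′ = F = 38, E′ = E = 72, F′ = V = 36.

72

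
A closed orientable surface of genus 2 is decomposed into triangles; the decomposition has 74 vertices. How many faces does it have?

152

χ = 2 − 2·2 = -2, and every face is a triangle so 3F = 2E.
V − E + F = -2 with E = 3F/2 gives 74 − (3/2 − 1)·F = -2, so F = 152 and E = 228.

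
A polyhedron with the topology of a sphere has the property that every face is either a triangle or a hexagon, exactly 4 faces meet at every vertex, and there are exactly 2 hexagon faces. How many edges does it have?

Let x be the number of triangles; then F = 2 + x.
Edge–face incidences: 2E = 6·2 + 3·x = 12 + 3x.
Every vertex has degree 4, so 4V = 2E.
Euler: V − E + F = 2 ⇒ (2E)/4 − E + (2 + x) = 2.
Multiply by 8: 2·(2E) − 4·(2E) + 8·(2 + x) = 16, i.e. 16 + 8x − 2·(12 + 3x) = 16.
Collecting terms: 2x − 8 = 16, so 2x = 24, so x = 12.
Then 2E = 12 + 3·12 = 48, so E = 24, V = 2E/4 = 12, F = 2 + 12 = 14.

24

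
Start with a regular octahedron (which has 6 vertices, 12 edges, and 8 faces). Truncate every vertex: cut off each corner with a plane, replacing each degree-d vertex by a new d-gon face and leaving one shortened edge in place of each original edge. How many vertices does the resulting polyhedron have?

Truncation replaces each original edge-end by a new vertex, so V′ = 2E = 24.
Each original edge survives, and each old vertex of degree d contributes d new edges; summing degrees gives Σd = 2E, so E′ = E + 2E = 3E = 36.
Each original face survives and each original vertex becomes one new face: F′ = F + V = 14.

24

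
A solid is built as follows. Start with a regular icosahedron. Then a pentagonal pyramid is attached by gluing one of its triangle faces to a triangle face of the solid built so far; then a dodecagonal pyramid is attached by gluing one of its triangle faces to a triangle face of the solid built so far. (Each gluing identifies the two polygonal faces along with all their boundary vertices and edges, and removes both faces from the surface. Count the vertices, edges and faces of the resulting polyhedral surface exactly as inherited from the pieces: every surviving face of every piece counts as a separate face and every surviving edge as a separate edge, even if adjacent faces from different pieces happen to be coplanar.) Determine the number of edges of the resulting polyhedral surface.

A regular icosahedron: V=12, E=30, F=20.
Attach a pentagonal pyramid (V=6, E=10, F=6) along a 3-gon: merge 3 vertices and 3 edges, delete both glued faces → V=15, E=37, F=24.
Attach a dodecagonal pyramid (V=13, E=24, F=13) along a 3-gon: merge 3 vertices and 3 edges, delete both glued faces → V=25, E=58, F=35.
Check: V − E + F = 25 − 58 + 35 = 2.

58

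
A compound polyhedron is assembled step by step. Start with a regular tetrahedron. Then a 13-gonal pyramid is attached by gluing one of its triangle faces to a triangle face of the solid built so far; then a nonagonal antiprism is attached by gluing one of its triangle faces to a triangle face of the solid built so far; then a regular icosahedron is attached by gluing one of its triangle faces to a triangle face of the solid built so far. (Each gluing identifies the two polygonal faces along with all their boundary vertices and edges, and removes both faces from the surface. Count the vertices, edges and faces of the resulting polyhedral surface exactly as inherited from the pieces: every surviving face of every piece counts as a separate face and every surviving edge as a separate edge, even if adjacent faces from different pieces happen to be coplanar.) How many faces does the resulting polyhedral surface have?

52

A regular tetrahedron: V=4, E=6, F=4.
Attach a 13-gonal pyramid (V=14, E=26, F=14) along a 3-gon: merge 3 vertices and 3 edges, delete both glued faces → V=15, E=29, F=16.
Attach a nonagonal antiprism (V=18, E=36, F=20) along a 3-gon: merge 3 vertices and 3 edges, delete both glued faces → V=30, E=62, F=34.
Attach a regular icosahedron (V=12, E=30, F=20) along a 3-gon: merge 3 vertices and 3 edges, delete both glued faces → V=39, E=89, F=52.
Check: V − E + F = 39 − 89 + 52 = 2.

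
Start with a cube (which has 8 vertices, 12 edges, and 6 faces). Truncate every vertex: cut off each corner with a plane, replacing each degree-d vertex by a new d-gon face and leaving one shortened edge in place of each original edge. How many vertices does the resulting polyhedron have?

24

Truncation replaces each original edge-end by a new vertex, so V′ = 2E = 24.
Each original edge survives, and each old vertex of degree d contributes d new edges; summing degrees gives Σd = 2E, so E′ = E + 2E = 3E = 36.
Each original face survives and each original vertex becomes one new face: F′ = F + V = 14.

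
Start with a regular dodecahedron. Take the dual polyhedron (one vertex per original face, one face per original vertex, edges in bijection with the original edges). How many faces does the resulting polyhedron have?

20

The base solid has V = 20, E = 30, F = 12.
The dual swaps V and F and preserves E: V′ = F = 12, E′ = E = 30, F′ = V = 20.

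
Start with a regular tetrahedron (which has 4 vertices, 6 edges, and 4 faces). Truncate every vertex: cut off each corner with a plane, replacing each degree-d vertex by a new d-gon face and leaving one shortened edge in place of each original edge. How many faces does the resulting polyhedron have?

8

Truncation replaces each original edge-end by a new vertex, so V′ = 2E = 12.
Each original edge survives, and each old vertex of degree d contributes d new edges; summing degrees gives Σd = 2E, so E′ = E + 2E = 3E = 18.
Each original face survives and each original vertex becomes one new face: F′ = F + V = 8.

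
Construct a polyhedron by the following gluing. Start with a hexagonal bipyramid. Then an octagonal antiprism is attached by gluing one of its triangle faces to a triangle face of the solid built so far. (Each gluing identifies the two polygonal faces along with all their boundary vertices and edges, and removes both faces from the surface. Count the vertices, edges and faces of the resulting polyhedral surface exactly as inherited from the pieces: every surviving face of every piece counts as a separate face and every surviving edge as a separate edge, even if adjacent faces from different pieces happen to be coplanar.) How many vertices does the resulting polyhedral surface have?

A hexagonal bipyramid: V=8, E=18, F=12.
Attach an octagonal antiprism (V=16, E=32, F=18) along a 3-gon: merge 3 vertices and 3 edges, delete both glued faces → V=21, E=47, F=28.
Check: V − E + F = 21 − 47 + 28 = 2.

21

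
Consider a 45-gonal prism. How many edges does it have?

135

A prism on an n-gon has two n-gon bases and n rectangular sides: V = 2·45 = 90, E = 3·45 = 135, F = 45 + 2 = 47.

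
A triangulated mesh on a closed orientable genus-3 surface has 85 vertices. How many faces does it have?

χ = 2 − 2·3 = -4, and every face is a triangle so 3F = 2E.
V − E + F = -4 with E = 3F/2 gives 85 − (3/2 − 1)·F = -4, so F = 178 and E = 267.

178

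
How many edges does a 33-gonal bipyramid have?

A bipyramid over an n-gon has 2n triangular faces and n + 2 vertices: V = 33 + 2 = 35, E = 3·33 = 99, F = 2·33 = 66.

99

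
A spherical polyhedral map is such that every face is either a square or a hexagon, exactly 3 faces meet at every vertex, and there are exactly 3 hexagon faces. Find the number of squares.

Let x be the number of squares; then F = 3 + x.
Edge–face incidences: 2E = 6·3 + 4·x = 18 + 4x.
Every vertex has degree 3, so 3V = 2E.
Euler: V − E + F = 2 ⇒ (2E)/3 − E + (3 + x) = 2.
Multiply by 6: 2·(2E) − 3·(2E) + 6·(3 + x) = 12, i.e. 18 + 6x − (18 + 4x) = 12.
Collecting terms: 2x = 12, so x = 6.
Then 2E = 18 + 4·6 = 42, so E = 21, V = 2E/3 = 14, F = 3 + 6 = 9.

6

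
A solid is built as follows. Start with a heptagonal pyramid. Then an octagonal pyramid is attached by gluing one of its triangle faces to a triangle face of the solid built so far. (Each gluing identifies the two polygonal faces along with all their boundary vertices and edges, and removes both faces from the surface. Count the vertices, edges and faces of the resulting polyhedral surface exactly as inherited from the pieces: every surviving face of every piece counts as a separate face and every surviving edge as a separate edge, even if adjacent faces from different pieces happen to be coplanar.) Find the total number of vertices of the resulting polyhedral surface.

14

A heptagonal pyramid: V=8, E=14, F=8.
Attach an octagonal pyramid (V=9, E=16, F=9) along a 3-gon: merge 3 vertices and 3 edges, delete both glued faces → V=14, E=27, F=15.
Check: V − E + F = 14 − 27 + 15 = 2.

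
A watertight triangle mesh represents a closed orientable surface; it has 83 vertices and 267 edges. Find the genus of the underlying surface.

Every face is a triangle and each edge borders two faces, so 3F = 2·267, giving F = 178.
χ = V − E + F = 83 − 267 + 178 = -6.
For a closed orientable surface χ = 2 − 2g, so g = (2 − (-6))/2 = 4.

4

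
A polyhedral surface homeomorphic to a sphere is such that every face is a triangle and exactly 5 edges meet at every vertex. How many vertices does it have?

12

Each face has 3 edges and each edge borders two faces, so 2E = 3F.
Each vertex has degree 5, so 5V = 2E and hence V = 3F/5.
Euler: V − E + F = 2 ⇒ (3F/5) − (3F/2) + F = 2.
Multiply by 10: (6 − 15 + 10)F = 20, i.e. 1F = 20.
So F = 20, E = 3·20/2 = 30, V = 3·20/5 = 12.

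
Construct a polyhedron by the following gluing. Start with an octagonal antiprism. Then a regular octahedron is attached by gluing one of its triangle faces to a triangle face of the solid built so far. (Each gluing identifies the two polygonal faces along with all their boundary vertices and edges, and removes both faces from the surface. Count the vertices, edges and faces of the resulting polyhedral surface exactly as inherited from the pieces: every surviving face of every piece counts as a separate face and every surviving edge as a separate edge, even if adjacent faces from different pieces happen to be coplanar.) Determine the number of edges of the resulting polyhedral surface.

41

An octagonal antiprism: V=16, E=32, F=18.
Attach a regular octahedron (V=6, E=12, F=8) along a 3-gon: merge 3 vertices and 3 edges, delete both glued faces → V=19, E=41, F=24.
Check: V − E + F = 19 − 41 + 24 = 2.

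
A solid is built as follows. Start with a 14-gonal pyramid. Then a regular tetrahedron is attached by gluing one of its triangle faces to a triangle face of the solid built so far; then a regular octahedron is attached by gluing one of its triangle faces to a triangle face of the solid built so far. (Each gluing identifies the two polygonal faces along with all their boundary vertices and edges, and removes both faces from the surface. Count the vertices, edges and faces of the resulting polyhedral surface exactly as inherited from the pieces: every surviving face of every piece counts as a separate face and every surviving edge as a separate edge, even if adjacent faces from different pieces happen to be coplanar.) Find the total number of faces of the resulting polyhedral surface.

23

A 14-gonal pyramid: V=15, E=28, F=15.
Attach a regular tetrahedron (V=4, E=6, F=4) along a 3-gon: merge 3 vertices and 3 edges, delete both glued faces → V=16, E=31, F=17.
Attach a regular octahedron (V=6, E=12, F=8) along a 3-gon: merge 3 vertices and 3 edges, delete both glued faces → V=19, E=40, F=23.
Check: V − E + F = 19 − 40 + 23 = 2.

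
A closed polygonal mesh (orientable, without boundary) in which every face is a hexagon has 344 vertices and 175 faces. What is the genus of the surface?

4

Every face is a hexagon, so 2E = 6·175 = 1050, giving E = 525.
χ = V − E + F = 344 − 525 + 175 = -6.
For a closed orientable surface χ = 2 − 2g, so g = (2 − (-6))/2 = 4.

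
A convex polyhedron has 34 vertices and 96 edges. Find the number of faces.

Here V − E + F = 2.
F = 2 − V + E = 2 − 34 + 96 = 64.

64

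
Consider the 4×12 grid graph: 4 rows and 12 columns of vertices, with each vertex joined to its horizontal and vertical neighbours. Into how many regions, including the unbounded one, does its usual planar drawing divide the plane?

The grid has V = 4·12 = 48 vertices and E = 4·11 + 12·3 = 80 edges.
F = 2 − V + E = 2 − 48 + 80 = 34.

34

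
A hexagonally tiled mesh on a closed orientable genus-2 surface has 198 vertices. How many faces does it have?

χ = 2 − 2·2 = -2, and every face is a hexagon so 6F = 2E.
V − E + F = -2 with E = 6F/2 gives 198 − (6/2 − 1)·F = -2, so F = 100 and E = 300.

100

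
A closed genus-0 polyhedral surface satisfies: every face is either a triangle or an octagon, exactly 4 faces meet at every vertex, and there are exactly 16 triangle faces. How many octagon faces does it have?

2

Let x be the number of octagons; then F = 16 + x.
Edge–face incidences: 2E = 3·16 + 8·x = 48 + 8x.
Every vertex has degree 4, so 4V = 2E.
Euler: V − E + F = 2 ⇒ (2E)/4 − E + (16 + x) = 2.
Multiply by 8: 2·(2E) − 4·(2E) + 8·(16 + x) = 16, i.e. 128 + 8x − 2·(48 + 8x) = 16.
Collecting terms: −8x + 32 = 16, so −8x = −16, so x = 2.
Then 2E = 48 + 8·2 = 64, so E = 32, V = 2E/4 = 16, F = 16 + 2 = 18.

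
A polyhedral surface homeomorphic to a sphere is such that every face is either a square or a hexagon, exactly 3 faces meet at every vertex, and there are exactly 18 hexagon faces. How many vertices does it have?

44

Let x be the number of squares; then F = 18 + x.
Edge–face incidences: 2E = 6·18 + 4·x = 108 + 4x.
Every vertex has degree 3, so 3V = 2E.
Euler: V − E + F = 2 ⇒ (2E)/3 − E + (18 + x) = 2.
Multiply by 6: 2·(2E) − 3·(2E) + 6·(18 + x) = 12, i.e. 108 + 6x − (108 + 4x) = 12.
Collecting terms: 2x = 12, so x = 6.
Then 2E = 108 + 4·6 = 132, so E = 66, V = 2E/3 = 44, F = 18 + 6 = 24.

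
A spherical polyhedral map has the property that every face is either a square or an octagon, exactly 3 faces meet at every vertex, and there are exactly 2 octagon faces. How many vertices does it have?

Let x be the number of squares; then F = 2 + x.
Edge–face incidences: 2E = 8·2 + 4·x = 16 + 4x.
Every vertex has degree 3, so 3V = 2E.
Euler: V − E + F = 2 ⇒ (2E)/3 − E + (2 + x) = 2.
Multiply by 6: 2·(2E) − 3·(2E) + 6·(2 + x) = 12, i.e. 12 + 6x − (16 + 4x) = 12.
Collecting terms: 2x − 4 = 12, so 2x = 16, so x = 8.
Then 2E = 16 + 4·8 = 48, so E = 24, V = 2E/3 = 16, F = 2 + 8 = 10.

16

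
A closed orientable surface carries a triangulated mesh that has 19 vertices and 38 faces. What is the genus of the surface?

1

Every face is a triangle, so 2E = 3·38 = 114, giving E = 57.
χ = V − E + F = 19 − 57 + 38 = 0.
For a closed orientable surface χ = 2 − 2g, so g = (2 − (0))/2 = 1.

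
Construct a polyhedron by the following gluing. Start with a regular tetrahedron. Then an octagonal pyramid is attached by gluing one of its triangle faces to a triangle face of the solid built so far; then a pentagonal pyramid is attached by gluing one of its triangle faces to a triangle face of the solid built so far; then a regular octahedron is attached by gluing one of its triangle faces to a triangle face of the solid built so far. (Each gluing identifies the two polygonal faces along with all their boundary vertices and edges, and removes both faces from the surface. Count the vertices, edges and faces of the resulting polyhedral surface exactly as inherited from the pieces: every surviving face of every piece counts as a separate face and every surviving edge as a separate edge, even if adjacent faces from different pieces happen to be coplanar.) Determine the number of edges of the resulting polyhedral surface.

35

A regular tetrahedron: V=4, E=6, F=4.
Attach an octagonal pyramid (V=9, E=16, F=9) along a 3-gon: merge 3 vertices and 3 edges, delete both glued faces → V=10, E=19, F=11.
Attach a pentagonal pyramid (V=6, E=10, F=6) along a 3-gon: merge 3 vertices and 3 edges, delete both glued faces → V=13, E=26, F=15.
Attach a regular octahedron (V=6, E=12, F=8) along a 3-gon: merge 3 vertices and 3 edges, delete both glued faces → V=16, E=35, F=21.
Check: V − E + F = 16 − 35 + 21 = 2.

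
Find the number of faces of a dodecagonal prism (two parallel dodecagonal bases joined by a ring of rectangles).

A prism on an n-gon has two n-gon bases and n rectangular sides: V = 2·12 = 24, E = 3·12 = 36, F = 12 + 2 = 14.

14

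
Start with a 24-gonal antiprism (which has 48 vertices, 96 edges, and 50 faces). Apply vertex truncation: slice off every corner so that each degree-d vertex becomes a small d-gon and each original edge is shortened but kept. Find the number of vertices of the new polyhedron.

192

Truncation replaces each original edge-end by a new vertex, so V′ = 2E = 192.
Each original edge survives, and each old vertex of degree d contributes d new edges; summing degrees gives Σd = 2E, so E′ = E + 2E = 3E = 288.
Each original face survives and each original vertex becomes one new face: F′ = F + V = 98.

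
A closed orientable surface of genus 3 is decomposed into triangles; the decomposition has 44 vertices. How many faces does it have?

χ = 2 − 2·3 = -4, and every face is a triangle so 3F = 2E.
V − E + F = -4 with E = 3F/2 gives 44 − (3/2 − 1)·F = -4, so F = 96 and E = 144.

96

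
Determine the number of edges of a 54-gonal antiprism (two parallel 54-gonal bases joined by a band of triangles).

An antiprism on an n-gon has two n-gon caps and 2n triangles: V = 2·54 = 108, E = 4·54 = 216, F = 2·54 + 2 = 110.

216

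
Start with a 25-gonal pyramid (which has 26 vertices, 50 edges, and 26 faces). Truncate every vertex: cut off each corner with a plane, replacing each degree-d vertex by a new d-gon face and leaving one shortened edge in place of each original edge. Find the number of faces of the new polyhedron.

Truncation replaces each original edge-end by a new vertex, so V′ = 2E = 100.
Each original edge survives, and each old vertex of degree d contributes d new edges; summing degrees gives Σd = 2E, so E′ = E + 2E = 3E = 150.
Each original face survives and each original vertex becomes one new face: F′ = F + V = 52.

52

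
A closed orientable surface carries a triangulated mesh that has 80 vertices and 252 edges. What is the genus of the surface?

3

Every face is a triangle and each edge borders two faces, so 3F = 2·252, giving F = 168.
χ = V − E + F = 80 − 252 + 168 = -4.
For a closed orientable surface χ = 2 − 2g, so g = (2 − (-4))/2 = 3.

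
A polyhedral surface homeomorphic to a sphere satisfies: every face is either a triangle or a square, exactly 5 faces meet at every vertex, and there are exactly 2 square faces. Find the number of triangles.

Let x be the number of triangles; then F = 2 + x.
Edge–face incidences: 2E = 4·2 + 3·x = 8 + 3x.
Every vertex has degree 5, so 5V = 2E.
Euler: V − E + F = 2 ⇒ (2E)/5 − E + (2 + x) = 2.
Multiply by 10: 2·(2E) − 5·(2E) + 10·(2 + x) = 20, i.e. 20 + 10x − 3·(8 + 3x) = 20.
Collecting terms: x − 4 = 20, so x = 24.
Then 2E = 8 + 3·24 = 80, so E = 40, V = 2E/5 = 16, F = 2 + 24 = 26.

24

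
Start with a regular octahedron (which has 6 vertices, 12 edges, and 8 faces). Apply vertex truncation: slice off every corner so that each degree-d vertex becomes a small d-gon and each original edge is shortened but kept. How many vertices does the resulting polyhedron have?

24

Truncation replaces each original edge-end by a new vertex, so V′ = 2E = 24.
Each original edge survives, and each old vertex of degree d contributes d new edges; summing degrees gives Σd = 2E, so E′ = E + 2E = 3E = 36.
Each original face survives and each original vertex becomes one new face: F′ = F + V = 14.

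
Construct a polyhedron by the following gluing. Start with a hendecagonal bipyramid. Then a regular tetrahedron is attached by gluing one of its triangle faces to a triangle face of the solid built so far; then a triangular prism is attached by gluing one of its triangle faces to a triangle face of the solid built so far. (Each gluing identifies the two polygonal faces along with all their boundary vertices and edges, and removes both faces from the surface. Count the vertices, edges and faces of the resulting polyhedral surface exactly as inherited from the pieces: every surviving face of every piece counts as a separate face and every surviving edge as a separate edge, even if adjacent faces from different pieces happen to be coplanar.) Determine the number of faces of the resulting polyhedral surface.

27

A hendecagonal bipyramid: V=13, E=33, F=22.
Attach a regular tetrahedron (V=4, E=6, F=4) along a 3-gon: merge 3 vertices and 3 edges, delete both glued faces → V=14, E=36, F=24.
Attach a triangular prism (V=6, E=9, F=5) along a 3-gon: merge 3 vertices and 3 edges, delete both glued faces → V=17, E=42, F=27.
Check: V − E + F = 17 − 42 + 27 = 2.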